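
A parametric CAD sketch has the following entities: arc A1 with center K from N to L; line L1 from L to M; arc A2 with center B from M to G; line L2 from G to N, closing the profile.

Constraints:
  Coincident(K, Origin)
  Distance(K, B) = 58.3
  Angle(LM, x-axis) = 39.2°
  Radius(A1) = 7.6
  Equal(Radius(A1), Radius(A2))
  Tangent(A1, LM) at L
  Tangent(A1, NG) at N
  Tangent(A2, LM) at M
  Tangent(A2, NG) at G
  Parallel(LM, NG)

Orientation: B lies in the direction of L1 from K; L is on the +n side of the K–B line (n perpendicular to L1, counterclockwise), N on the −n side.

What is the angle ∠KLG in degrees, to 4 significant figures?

75.39°

The slot axis is L1's direction at 39.2°, so u = (cos 39.2°, sin 39.2°) = (0.7749, 0.6320) and n = (−sin 39.2°, cos 39.2°) = (-0.6320, 0.7749). K is at the origin and B lies 58.3 along u from K, so B = 58.3·u = (45.18, 36.85). Tangency of A1 to both parallel lines with radius 7.6 puts L and N at K ± 7.6·n: L = (-4.803, 5.890), N = (4.803, -5.890). Equal radii place M and G the same way about B: M = B + 7.6·n = (40.38, 42.74), G = B − 7.6·n = (49.98, 30.96). Then cos ∠KLG = LK·LG / (|LK||LG|), giving 75.39°.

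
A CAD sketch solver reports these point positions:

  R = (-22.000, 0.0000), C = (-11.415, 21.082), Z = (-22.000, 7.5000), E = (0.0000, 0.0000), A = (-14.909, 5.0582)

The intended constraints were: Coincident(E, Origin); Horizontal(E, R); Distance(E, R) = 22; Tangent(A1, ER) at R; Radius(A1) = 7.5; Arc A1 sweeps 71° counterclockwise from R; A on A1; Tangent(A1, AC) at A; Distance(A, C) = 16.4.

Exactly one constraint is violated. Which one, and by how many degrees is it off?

Tangent(A1, AC) at A — off by 6.70°.

E = (0.00, 0.00) ✓; E.y = 0.00, R.y = 0.00 ✓; |ER| = 22.00 ✓; ∠(ZR, RE) = 90.00° ✓; |ZR| = 7.500 ✓; bearing(Z→A) − bearing(Z→R) = 71.00° ✓; |ZA| = 7.500 ✓; ∠(ZA, AC) = 83.30° ✗; |AC| = 16.40 ✓.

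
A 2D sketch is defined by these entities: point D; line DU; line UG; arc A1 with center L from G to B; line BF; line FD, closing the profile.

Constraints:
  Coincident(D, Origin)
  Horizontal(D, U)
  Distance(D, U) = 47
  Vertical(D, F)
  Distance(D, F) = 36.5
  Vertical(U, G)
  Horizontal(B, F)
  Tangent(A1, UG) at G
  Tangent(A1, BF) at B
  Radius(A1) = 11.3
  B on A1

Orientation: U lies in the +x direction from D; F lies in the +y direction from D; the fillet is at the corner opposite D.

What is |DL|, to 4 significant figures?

43.70

D is at the origin; DU is horizontal with |DU| = 47.0 and U on the +x side, so U = (47.00, 0.000). DF is vertical with |DF| = 36.5 and F on the +y side, so F = (0.000, 36.50). The virtual corner opposite D is at (47.00, 36.50). Tangency of A1 to UG means the radius LG is perpendicular to UG and the tangent condition forces LB to be normal to BF, with radius 11.3, so the center L sits 11.3 in from both sides at L = (35.70, 25.20). Then |DL| = |L − D| = 43.70.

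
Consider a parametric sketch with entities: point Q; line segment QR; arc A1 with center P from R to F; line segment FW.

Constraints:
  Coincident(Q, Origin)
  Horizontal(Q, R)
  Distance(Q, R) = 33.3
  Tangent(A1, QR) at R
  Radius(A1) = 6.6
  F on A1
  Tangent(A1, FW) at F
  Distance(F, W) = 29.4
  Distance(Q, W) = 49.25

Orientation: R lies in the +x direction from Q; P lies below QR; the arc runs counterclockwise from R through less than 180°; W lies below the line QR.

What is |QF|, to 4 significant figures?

27.99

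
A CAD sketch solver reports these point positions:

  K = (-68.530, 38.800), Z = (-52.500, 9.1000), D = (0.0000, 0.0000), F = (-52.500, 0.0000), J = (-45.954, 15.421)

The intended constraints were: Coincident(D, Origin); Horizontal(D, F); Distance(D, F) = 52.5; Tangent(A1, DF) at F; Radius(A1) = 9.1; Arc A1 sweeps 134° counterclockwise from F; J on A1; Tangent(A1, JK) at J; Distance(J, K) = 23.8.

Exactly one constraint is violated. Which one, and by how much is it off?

Distance(J, K) = 23.8 — off by 8.70.

D = (0.00, 0.00) ✓; D.y = 0.00, F.y = 0.00 ✓; |DF| = 52.50 ✓; ∠(ZF, FD) = 90.00° ✓; |ZF| = 9.100 ✓; bearing(Z→J) − bearing(Z→F) = 134.0° ✓; |ZJ| = 9.100 ✓; ∠(ZJ, JK) = 90.00° ✓; |JK| = 32.50 ✗.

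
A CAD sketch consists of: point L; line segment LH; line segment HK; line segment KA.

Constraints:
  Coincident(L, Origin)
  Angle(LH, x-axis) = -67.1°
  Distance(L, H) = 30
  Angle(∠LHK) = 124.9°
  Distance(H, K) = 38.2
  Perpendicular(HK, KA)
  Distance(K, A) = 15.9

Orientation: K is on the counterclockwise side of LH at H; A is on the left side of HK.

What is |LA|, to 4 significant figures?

56.04

L is at the origin; LH runs at -67.1° with length 30.0, so H = 30.0·(cos -67.1°, sin -67.1°) = (11.67, -27.64). ∠LHK = 124.9°, so HK runs at -67.1° + (180° − 124.9°) = -12.00° from the x-axis; with |HK| = 38.2, K = H + 38.2·(cos -12.00°, sin -12.00°) = (49.04, -35.58). HK is perpendicular to KA; with |KA| = 15.9 on the left of HK, A = K + 15.9·(0.2079, 0.9781) = (52.34, -20.03). Then |LA| = |A − L| = 56.04.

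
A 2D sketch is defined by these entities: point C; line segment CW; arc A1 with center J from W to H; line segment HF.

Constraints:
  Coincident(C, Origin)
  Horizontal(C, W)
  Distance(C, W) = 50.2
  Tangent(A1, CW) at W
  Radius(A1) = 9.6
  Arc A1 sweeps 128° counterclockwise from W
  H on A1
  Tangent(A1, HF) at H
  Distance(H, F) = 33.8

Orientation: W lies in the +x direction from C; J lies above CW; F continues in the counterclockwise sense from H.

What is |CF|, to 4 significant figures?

56.05

C is at the origin; C and W share the same y with |CW| = 50.2 and W on the +x side, so W = (50.20, 0.000). Since A1 is tangent to CW there, JW ⟂ CW, so J = W + (0, 9.6) = (50.20, 9.600). On A1, W sits at bearing -90° from J; a 128° counterclockwise sweep puts H at bearing 38°, so H = J + 9.6·(cos 38°, sin 38°) = (57.76, 15.51). The tangent condition forces JH to be normal to HF, so HF runs along (−sin 38°, cos 38°); with |HF| = 33.8, F = (36.96, 42.15). Then |CF| = |F − C| = 56.05.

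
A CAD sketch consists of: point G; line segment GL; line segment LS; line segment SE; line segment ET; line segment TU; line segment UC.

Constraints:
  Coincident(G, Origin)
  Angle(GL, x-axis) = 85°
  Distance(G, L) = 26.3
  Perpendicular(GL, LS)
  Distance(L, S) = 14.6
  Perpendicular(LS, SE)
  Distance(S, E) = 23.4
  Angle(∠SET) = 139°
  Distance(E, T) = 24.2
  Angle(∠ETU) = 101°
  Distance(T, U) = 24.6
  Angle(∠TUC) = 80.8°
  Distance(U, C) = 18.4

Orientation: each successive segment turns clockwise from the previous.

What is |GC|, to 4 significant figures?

15.66

∠ETU = 101.0° gives TU at 145.0° from the x-axis; with |TU| = 24.6, U = (-22.76, -1.084). ∠TUC = 80.8° gives UC at 45.80° from the x-axis; with |UC| = 18.4, C = (-9.934, 12.11). Then |GC| = |C − G| = 15.66.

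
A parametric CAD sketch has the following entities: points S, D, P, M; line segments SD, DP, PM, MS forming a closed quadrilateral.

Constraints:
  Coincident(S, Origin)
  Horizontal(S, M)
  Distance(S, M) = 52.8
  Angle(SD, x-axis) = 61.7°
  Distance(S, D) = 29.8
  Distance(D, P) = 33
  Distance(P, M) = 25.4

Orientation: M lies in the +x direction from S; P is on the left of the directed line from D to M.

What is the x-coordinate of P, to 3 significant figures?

47.1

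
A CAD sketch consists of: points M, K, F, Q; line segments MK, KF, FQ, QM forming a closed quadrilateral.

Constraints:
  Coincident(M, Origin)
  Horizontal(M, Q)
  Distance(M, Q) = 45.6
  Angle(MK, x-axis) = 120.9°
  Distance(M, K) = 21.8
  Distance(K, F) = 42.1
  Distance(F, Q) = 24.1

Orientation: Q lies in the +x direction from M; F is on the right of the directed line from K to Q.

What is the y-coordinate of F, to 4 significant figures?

-6.628

Checks: |KF| = 42.10 ✓; |FQ| = 24.10 ✓.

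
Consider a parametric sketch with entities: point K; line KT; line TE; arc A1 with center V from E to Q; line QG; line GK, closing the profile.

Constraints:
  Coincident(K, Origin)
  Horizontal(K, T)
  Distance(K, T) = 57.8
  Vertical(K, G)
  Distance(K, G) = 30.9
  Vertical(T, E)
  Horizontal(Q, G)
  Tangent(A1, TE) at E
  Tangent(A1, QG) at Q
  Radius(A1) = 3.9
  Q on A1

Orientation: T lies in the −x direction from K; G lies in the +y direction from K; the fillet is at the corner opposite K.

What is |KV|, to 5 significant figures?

60.284

K is at the origin; KT is horizontal with |KT| = 57.8 and T on the −x side, so T = (-57.800, 0.0000). K and G share the same x with |KG| = 30.9 and G on the +y side, so G = (0.0000, 30.900). The virtual corner opposite K is at (-57.800, 30.900). Tangency of A1 to TE means the radius VE is perpendicular to TE and tangency of A1 to QG means the radius VQ is perpendicular to QG, with radius 3.9, so the center V sits 3.9 in from both sides at V = (-53.900, 27.000). Then |KV| = |V − K| = 60.284.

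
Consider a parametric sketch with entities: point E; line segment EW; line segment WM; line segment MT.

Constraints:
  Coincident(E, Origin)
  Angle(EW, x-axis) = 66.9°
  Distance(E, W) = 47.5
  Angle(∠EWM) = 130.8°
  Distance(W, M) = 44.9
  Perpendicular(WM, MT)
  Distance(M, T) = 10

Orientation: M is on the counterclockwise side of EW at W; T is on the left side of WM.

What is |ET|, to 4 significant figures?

80.25

∠EWM = 130.8°, so WM runs at 66.9° + (180° − 130.8°) = 116.1° from the x-axis; with |WM| = 44.9, M = W + 44.9·(cos 116.1°, sin 116.1°) = (-1.117, 84.01). WM is perpendicular to MT; with |MT| = 10.0 on the left of WM, T = M + 10.0·(-0.8980, -0.4399) = (-10.10, 79.61). Then |ET| = |T − E| = 80.25.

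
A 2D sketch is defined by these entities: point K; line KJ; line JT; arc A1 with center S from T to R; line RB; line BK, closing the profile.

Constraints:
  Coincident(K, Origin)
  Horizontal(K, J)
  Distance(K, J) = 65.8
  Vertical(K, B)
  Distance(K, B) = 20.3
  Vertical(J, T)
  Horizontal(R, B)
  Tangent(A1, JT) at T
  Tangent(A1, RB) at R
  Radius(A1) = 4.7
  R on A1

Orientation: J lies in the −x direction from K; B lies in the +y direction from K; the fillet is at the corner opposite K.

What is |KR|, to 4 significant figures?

64.38

The virtual corner opposite K is at (-65.80, 20.30). Since A1 is tangent to JT there, ST ⟂ JT and tangency of A1 to RB means the radius SR is perpendicular to RB, with radius 4.7, so the center S sits 4.7 in from both sides at S = (-61.10, 15.60). That places the tangent points at T = (-65.80, 15.60) on JT and R = (-61.10, 20.30) on RB. Then |KR| = |R − K| = 64.38.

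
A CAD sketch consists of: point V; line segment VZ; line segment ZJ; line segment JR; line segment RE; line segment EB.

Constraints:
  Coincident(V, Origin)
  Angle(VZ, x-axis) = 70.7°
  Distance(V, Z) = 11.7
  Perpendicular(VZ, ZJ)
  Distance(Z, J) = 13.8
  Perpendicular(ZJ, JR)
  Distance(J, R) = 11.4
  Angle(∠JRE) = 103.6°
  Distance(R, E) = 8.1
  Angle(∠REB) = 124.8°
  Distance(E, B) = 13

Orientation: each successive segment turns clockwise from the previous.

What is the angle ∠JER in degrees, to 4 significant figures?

45.79°

V is at the origin; VZ runs at 70.7° with length 11.7, so Z = (3.867, 11.04). The perpendicularity gives ZJ at right angles to VZ, so ZJ runs at -19.30°; with |ZJ| = 13.8, J = (16.89, 6.481). ZJ ⟂ JR, so JR runs at -109.3°; with |JR| = 11.4, R = (13.12, -4.278). ∠JRE = 103.6° gives RE at 174.3° from the x-axis; with |RE| = 8.1, E = (5.064, -3.473). Then cos ∠JER = EJ·ER / (|EJ||ER|), giving 45.79°.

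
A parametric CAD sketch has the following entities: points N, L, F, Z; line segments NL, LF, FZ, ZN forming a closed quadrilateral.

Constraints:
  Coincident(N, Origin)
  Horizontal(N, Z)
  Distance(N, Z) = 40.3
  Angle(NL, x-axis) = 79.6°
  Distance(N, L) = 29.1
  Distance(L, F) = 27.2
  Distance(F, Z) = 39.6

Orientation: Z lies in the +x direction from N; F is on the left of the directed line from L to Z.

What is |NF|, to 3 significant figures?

49.1

Checks: |LF| = 27.20 ✓; |FZ| = 39.60 ✓.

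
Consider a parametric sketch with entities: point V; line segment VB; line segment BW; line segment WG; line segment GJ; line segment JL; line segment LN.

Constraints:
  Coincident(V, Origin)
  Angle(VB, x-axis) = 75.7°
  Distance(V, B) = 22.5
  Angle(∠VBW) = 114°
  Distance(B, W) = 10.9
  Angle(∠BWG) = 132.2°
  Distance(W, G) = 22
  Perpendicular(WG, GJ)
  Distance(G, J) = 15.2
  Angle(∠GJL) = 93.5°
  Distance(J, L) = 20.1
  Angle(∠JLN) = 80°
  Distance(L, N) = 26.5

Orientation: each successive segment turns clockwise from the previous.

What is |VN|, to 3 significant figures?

38.7

V is at the origin; VB runs at 75.7° with length 22.5, so B = (5.56, 21.8). ∠VBW = 114.0° gives BW at 9.70° from the x-axis; with |BW| = 10.9, W = (16.3, 23.6). ∠BWG = 132.2° gives WG at -38.1° from the x-axis; with |WG| = 22.0, G = (33.6, 10.1). WG ⟂ GJ, so GJ runs at -128°; with |GJ| = 15.2, J = (24.2, -1.90). ∠GJL = 93.5° gives JL at 145° from the x-axis; with |JL| = 20.1, L = (7.69, 9.52). ∠JLN = 80.0° gives LN at 45.4° from the x-axis; with |LN| = 26.5, N = (26.3, 28.4). Then |VN| = |N − V| = 38.7.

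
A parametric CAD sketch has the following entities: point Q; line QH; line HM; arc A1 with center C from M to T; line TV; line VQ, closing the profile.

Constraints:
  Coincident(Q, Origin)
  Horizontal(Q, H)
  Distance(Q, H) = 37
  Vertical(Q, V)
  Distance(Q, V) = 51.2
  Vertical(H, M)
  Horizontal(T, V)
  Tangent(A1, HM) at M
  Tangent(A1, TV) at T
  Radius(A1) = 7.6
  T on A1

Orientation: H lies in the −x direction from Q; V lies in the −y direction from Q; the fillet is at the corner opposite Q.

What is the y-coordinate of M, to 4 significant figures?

-43.60

The virtual corner opposite Q is at (-37.00, -51.20). Since A1 is tangent to HM there, CM ⟂ HM and A1 meets TV tangentially, so CT is at right angles to TV, with radius 7.6, so the center C sits 7.6 in from both sides at C = (-29.40, -43.60). That places the tangent points at M = (-37.00, -43.60) on HM and T = (-29.40, -51.20) on TV. So M.y = -43.60.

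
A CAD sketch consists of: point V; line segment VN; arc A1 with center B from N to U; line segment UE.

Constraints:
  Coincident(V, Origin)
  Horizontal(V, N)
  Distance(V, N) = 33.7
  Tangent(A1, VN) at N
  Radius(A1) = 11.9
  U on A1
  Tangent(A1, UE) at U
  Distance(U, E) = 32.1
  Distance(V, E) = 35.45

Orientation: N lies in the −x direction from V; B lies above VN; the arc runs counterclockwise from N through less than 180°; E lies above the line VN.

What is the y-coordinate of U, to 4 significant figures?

6.263

Checks: |BU| = 11.90 ✓; ∠(BU, UE) = 90.00° ✓; |UE| = 32.10 ✓; |VE| = 35.45 ✓.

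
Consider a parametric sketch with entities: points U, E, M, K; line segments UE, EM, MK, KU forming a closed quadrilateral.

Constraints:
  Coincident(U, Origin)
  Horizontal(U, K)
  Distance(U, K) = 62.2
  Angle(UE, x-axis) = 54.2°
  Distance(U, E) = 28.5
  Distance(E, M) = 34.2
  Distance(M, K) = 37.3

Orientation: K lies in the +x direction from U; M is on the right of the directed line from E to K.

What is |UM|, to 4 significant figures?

27.94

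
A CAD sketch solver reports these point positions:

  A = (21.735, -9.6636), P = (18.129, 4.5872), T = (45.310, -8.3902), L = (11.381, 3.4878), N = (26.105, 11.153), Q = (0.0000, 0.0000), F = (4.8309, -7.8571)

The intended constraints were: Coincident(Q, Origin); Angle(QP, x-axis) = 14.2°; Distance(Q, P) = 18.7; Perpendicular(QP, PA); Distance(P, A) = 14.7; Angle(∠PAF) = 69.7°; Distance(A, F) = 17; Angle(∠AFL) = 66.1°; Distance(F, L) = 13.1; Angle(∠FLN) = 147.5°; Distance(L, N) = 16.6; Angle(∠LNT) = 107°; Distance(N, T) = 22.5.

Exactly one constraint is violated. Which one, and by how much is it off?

Distance(N, T) = 22.5 — off by 4.90.

Q = (0.00, 0.00) ✓; QP at 14.20° ✓; |QP| = 18.70 ✓; ∠(QP, PA) = 90.00° ✓; |PA| = 14.70 ✓; ∠PAF = 69.70° ✓; |AF| = 17.00 ✓; ∠AFL = 66.10° ✓; |FL| = 13.10 ✓; ∠FLN = 147.5° ✓; |LN| = 16.60 ✓; ∠LNT = 107.0° ✓; |NT| = 27.40 ✗.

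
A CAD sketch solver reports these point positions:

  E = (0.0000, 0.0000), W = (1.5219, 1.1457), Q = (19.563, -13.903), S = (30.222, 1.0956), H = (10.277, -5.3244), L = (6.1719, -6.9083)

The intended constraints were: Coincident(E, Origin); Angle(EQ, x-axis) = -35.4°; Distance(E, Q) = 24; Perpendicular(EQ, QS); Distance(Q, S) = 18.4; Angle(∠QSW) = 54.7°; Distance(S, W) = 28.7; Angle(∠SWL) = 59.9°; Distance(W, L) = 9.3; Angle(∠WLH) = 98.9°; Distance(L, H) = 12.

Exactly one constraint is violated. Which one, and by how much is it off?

Distance(L, H) = 12 — off by 7.60.

E = (0.00, 0.00) ✓; EQ at -35.40° ✓; |EQ| = 24.00 ✓; ∠(EQ, QS) = 90.00° ✓; |QS| = 18.40 ✓; ∠QSW = 54.70° ✓; |SW| = 28.70 ✓; ∠SWL = 59.90° ✓; |WL| = 9.300 ✓; ∠WLH = 98.90° ✓; |LH| = 4.400 ✗.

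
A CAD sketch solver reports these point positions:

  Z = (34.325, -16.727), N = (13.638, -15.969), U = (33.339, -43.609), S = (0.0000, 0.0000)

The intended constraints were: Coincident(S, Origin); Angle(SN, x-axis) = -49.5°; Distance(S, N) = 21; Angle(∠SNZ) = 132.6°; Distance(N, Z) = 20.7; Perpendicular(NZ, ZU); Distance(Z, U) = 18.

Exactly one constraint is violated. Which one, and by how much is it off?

Distance(Z, U) = 18 — off by 8.90.

S = (0.00, 0.00) ✓; SN at -49.50° ✓; |SN| = 21.00 ✓; ∠SNZ = 132.6° ✓; |NZ| = 20.70 ✓; ∠(NZ, ZU) = 90.00° ✓; |ZU| = 26.90 ✗.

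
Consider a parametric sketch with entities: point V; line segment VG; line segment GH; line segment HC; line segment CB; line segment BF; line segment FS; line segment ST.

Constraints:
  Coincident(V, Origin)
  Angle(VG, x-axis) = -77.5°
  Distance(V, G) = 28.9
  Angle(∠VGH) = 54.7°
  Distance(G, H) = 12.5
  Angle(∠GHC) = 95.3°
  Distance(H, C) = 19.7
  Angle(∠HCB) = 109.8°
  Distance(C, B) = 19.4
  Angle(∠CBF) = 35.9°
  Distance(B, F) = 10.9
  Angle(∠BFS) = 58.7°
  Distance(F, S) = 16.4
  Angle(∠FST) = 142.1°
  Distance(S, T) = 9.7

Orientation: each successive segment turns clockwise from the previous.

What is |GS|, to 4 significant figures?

34.11

V is at the origin; VG runs at -77.5° with length 28.9, so G = (6.255, -28.21). ∠VGH = 54.7° gives GH at 157.2° from the x-axis; with |GH| = 12.5, H = (-5.268, -23.37). ∠GHC = 95.3° gives HC at 72.50° from the x-axis; with |HC| = 19.7, C = (0.6557, -4.583). ∠HCB = 109.8° gives CB at 2.300° from the x-axis; with |CB| = 19.4, B = (20.04, -3.804). ∠CBF = 35.9° gives BF at -141.8° from the x-axis; with |BF| = 10.9, F = (11.47, -10.54). ∠BFS = 58.7° gives FS at 96.90° from the x-axis; with |FS| = 16.4, S = (9.504, 5.736). Then |GS| = |S − G| = 34.11.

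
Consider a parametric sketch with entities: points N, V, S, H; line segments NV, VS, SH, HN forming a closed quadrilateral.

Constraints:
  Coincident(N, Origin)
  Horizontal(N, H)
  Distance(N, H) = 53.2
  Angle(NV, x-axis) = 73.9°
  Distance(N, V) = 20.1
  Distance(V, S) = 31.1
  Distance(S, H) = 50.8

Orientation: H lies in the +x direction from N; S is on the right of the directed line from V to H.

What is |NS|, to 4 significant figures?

12.33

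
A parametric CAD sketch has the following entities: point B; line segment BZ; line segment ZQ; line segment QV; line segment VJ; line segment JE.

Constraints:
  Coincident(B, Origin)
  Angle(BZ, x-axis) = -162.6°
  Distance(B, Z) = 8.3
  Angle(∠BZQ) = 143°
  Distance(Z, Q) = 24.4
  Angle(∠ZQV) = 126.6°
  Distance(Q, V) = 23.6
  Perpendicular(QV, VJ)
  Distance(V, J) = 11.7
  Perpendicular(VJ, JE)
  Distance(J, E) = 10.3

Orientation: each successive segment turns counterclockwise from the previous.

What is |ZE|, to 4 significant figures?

28.94

B is at the origin; BZ runs at -162.6° with length 8.3, so Z = (-7.920, -2.482). ∠BZQ = 143.0° gives ZQ at -125.6° from the x-axis; with |ZQ| = 24.4, Q = (-22.12, -22.32). ∠ZQV = 126.6° gives QV at -72.20° from the x-axis; with |QV| = 23.6, V = (-14.91, -44.79). QV is perpendicular to VJ, so VJ runs at 17.80°; with |VJ| = 11.7, J = (-3.770, -41.22). VJ ⟂ JE, so JE runs at 107.8°; with |JE| = 10.3, E = (-6.918, -31.41). Then |ZE| = |E − Z| = 28.94.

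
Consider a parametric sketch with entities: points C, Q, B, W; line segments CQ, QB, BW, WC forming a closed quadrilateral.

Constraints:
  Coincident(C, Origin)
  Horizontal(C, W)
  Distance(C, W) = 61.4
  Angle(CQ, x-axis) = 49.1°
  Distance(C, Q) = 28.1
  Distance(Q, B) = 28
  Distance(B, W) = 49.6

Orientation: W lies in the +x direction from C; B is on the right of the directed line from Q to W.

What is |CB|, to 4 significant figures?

13.60

C is at the origin; CW is horizontal with |CW| = 61.4 and W in +x, so W = (61.4, 0). CQ runs at 49.1° with |CQ| = 28.1, so Q = (18.40, 21.24). B is determined by |QB| = 28.0 and |BW| = 49.6 together: it lies at the intersection of circle(Q, 28.0) and circle(W, 49.6). With |QW| = 47.96, the foot of the radical line on QW is 6.506 from Q and the perpendicular offset is √(28.0² − 6.506²) = 27.23. Taking the right-of-QW solution: B = (12.17, -6.059).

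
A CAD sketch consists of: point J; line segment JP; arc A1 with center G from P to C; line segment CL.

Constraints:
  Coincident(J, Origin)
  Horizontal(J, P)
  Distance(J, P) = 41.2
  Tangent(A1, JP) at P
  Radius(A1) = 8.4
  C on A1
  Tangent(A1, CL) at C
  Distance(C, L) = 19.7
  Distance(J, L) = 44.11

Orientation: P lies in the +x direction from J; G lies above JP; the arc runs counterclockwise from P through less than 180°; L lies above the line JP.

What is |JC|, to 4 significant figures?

49.37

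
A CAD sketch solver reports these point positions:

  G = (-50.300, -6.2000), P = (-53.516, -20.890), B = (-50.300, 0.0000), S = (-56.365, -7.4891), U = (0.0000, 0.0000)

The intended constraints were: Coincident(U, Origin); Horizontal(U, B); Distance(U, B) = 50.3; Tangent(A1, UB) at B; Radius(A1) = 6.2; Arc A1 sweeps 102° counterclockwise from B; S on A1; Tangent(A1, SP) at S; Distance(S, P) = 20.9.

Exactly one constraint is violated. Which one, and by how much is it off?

Distance(S, P) = 20.9 — off by 7.20.

U = (0.00, 0.00) ✓; U.y = 0.00, B.y = 0.00 ✓; |UB| = 50.30 ✓; ∠(GB, BU) = 90.00° ✓; |GB| = 6.200 ✓; bearing(G→S) − bearing(G→B) = 102.0° ✓; |GS| = 6.200 ✓; ∠(GS, SP) = 90.00° ✓; |SP| = 13.70 ✗.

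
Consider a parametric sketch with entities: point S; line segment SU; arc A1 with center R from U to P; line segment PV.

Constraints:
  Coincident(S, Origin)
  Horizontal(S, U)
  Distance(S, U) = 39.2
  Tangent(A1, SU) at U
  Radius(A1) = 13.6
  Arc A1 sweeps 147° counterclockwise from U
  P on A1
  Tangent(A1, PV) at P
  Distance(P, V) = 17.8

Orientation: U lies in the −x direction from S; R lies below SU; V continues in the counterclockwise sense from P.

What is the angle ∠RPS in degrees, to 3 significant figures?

28.8°

Since A1 is tangent to SU there, RU ⟂ SU, so R = U + (0, -13.6) = (-39.2, -13.6). On A1, U sits at bearing 90° from R; a 147° counterclockwise sweep puts P at bearing 237°, so P = R + 13.6·(cos 237°, sin 237°) = (-46.6, -25.0). Then cos ∠RPS = PR·PS / (|PR||PS|), giving 28.8°.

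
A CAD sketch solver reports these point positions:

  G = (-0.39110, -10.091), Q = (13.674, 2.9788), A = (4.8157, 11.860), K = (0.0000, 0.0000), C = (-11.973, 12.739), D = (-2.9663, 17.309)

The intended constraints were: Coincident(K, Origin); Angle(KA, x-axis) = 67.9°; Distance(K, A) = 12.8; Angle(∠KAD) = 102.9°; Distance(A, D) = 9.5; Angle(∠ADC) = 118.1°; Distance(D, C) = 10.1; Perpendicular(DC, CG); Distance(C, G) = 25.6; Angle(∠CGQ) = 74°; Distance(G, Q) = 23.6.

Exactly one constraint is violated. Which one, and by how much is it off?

Distance(G, Q) = 23.6 — off by 4.40.

K = (0.00, 0.00) ✓; KA at 67.90° ✓; |KA| = 12.80 ✓; ∠KAD = 102.9° ✓; |AD| = 9.500 ✓; ∠ADC = 118.1° ✓; |DC| = 10.10 ✓; ∠(DC, CG) = 90.00° ✓; |CG| = 25.60 ✓; ∠CGQ = 74.00° ✓; |GQ| = 19.20 ✗.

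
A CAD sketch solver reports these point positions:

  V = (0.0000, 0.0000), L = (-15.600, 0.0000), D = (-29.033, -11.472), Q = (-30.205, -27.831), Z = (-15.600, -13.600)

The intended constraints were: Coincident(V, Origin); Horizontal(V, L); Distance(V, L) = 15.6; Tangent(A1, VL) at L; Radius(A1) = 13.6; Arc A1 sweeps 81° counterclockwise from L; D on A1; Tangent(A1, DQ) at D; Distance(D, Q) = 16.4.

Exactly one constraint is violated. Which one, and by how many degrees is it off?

Tangent(A1, DQ) at D — off by 4.90°.

V = (0.00, 0.00) ✓; V.y = 0.00, L.y = 0.00 ✓; |VL| = 15.60 ✓; ∠(ZL, LV) = 90.00° ✓; |ZL| = 13.60 ✓; bearing(Z→D) − bearing(Z→L) = 81.00° ✓; |ZD| = 13.60 ✓; ∠(ZD, DQ) = 85.10° ✗; |DQ| = 16.40 ✓.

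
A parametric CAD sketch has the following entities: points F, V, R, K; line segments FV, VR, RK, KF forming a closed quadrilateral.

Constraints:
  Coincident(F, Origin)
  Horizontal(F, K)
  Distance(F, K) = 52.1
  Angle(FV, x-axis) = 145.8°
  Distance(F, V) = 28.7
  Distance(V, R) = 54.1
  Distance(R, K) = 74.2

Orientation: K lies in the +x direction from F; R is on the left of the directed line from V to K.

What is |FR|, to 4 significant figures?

60.37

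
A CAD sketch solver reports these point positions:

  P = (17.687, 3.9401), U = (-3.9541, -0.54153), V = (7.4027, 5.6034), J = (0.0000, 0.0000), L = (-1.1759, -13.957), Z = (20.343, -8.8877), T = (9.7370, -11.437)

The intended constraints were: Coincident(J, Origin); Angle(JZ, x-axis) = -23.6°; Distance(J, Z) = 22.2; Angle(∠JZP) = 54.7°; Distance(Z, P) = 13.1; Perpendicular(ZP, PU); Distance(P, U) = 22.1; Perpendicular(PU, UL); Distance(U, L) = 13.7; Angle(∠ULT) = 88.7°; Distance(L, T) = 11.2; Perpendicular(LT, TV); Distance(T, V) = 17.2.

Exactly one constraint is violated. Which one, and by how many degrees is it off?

Perpendicular(LT, TV) — off by 5.20°.

J = (0.00, 0.00) ✓; JZ at -23.60° ✓; |JZ| = 22.20 ✓; ∠JZP = 54.70° ✓; |ZP| = 13.10 ✓; ∠(ZP, PU) = 90.00° ✓; |PU| = 22.10 ✓; ∠(PU, UL) = 90.00° ✓; |UL| = 13.70 ✓; ∠ULT = 88.70° ✓; |LT| = 11.20 ✓; ∠(LT, TV) = 84.80° ✗; |TV| = 17.20 ✓.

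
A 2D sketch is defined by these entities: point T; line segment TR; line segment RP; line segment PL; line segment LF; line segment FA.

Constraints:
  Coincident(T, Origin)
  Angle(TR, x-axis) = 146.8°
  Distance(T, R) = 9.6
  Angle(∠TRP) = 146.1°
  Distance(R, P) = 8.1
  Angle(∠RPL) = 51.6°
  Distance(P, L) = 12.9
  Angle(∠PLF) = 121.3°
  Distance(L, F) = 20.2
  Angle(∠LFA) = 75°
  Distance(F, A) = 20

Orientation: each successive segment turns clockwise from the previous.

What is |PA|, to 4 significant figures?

23.26

T is at the origin; TR runs at 146.8° with length 9.6, so R = (-8.033, 5.257). ∠TRP = 146.1° gives RP at 112.9° from the x-axis; with |RP| = 8.1, P = (-11.18, 12.72). ∠RPL = 51.6° gives PL at -15.50° from the x-axis; with |PL| = 12.9, L = (1.246, 9.271). ∠PLF = 121.3° gives LF at -74.20° from the x-axis; with |LF| = 20.2, F = (6.746, -10.17). ∠LFA = 75.0° gives FA at -179.2° from the x-axis; with |FA| = 20.0, A = (-13.25, -10.45). Then |PA| = |A − P| = 23.26.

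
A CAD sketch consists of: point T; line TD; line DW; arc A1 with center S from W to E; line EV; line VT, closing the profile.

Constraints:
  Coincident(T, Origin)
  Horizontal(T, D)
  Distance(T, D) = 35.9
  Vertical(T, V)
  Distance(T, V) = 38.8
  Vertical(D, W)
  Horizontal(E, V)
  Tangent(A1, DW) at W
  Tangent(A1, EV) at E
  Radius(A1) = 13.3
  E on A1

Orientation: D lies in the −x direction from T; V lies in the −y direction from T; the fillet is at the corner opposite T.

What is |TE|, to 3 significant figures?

44.9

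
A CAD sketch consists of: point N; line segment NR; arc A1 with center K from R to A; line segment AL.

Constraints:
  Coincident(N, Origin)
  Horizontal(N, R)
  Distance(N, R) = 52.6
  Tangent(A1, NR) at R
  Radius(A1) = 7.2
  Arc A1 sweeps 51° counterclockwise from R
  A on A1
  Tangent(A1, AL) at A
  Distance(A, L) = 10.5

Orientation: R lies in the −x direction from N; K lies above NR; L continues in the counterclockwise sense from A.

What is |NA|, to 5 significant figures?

47.080

Since A1 is tangent to NR there, KR ⟂ NR, so K = R + (0, 7.2) = (-52.600, 7.2000). On A1, R sits at bearing -90° from K; a 51° counterclockwise sweep puts A at bearing -39°, so A = K + 7.2·(cos -39°, sin -39°) = (-47.005, 2.6689). Then |NA| = |A − N| = 47.080.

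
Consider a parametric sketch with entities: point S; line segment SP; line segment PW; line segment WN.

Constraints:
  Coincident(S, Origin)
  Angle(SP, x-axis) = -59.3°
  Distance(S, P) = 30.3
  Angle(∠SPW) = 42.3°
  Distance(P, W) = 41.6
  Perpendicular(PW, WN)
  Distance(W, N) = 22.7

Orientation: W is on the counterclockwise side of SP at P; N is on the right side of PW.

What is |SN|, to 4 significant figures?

47.17

S is at the origin; SP runs at -59.3° with length 30.3, so P = 30.3·(cos -59.3°, sin -59.3°) = (15.47, -26.05). ∠SPW = 42.3°, so PW runs at -59.3° + (180° − 42.3°) = 78.40° from the x-axis; with |PW| = 41.6, W = P + 41.6·(cos 78.40°, sin 78.40°) = (23.83, 14.70). PW is perpendicular to WN; with |WN| = 22.7 on the right of PW, N = W + 22.7·(0.9796, -0.2011) = (46.07, 10.13). Then |SN| = |N − S| = 47.17.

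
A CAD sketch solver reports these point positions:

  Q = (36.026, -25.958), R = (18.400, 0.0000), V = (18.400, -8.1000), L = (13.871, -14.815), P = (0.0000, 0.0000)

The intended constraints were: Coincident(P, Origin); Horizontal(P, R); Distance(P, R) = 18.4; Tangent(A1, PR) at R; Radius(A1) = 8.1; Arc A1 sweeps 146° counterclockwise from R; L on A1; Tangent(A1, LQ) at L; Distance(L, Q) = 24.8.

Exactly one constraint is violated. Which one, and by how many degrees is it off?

Tangent(A1, LQ) at L — off by 7.30°.

P = (0.00, 0.00) ✓; P.y = 0.00, R.y = 0.00 ✓; |PR| = 18.40 ✓; ∠(VR, RP) = 90.00° ✓; |VR| = 8.100 ✓; bearing(V→L) − bearing(V→R) = 146.0° ✓; |VL| = 8.100 ✓; ∠(VL, LQ) = 82.70° ✗; |LQ| = 24.80 ✓.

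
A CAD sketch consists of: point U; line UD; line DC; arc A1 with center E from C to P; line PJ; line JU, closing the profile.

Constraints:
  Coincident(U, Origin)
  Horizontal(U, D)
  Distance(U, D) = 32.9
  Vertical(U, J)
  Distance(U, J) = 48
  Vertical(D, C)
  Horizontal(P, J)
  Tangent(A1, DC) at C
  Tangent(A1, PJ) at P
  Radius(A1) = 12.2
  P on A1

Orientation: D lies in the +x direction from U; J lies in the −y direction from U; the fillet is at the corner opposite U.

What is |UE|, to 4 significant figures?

41.35

U is at the origin; UD is horizontal with |UD| = 32.9 and D on the +x side, so D = (32.90, 0.000). U and J share the same x with |UJ| = 48.0 and J on the −y side, so J = (0.000, -48.00). The virtual corner opposite U is at (32.90, -48.00). Since A1 is tangent to DC there, EC ⟂ DC and A1 meets PJ tangentially, so EP is at right angles to PJ, with radius 12.2, so the center E sits 12.2 in from both sides at E = (20.70, -35.80). Then |UE| = |E − U| = 41.35.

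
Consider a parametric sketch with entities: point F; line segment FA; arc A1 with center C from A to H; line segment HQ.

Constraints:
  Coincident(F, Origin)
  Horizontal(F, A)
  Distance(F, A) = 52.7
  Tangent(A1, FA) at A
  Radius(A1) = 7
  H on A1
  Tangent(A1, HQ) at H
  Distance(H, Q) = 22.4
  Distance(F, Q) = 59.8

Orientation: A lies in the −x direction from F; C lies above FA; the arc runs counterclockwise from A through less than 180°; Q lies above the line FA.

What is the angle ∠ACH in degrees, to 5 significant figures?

104.36°

Checks: F.y = 0.00, A.y = 0.00 ✓; |CH| = 7.000 ✓; ∠(CH, HQ) = 90.00° ✓; |HQ| = 22.40 ✓; |FQ| = 59.80 ✓.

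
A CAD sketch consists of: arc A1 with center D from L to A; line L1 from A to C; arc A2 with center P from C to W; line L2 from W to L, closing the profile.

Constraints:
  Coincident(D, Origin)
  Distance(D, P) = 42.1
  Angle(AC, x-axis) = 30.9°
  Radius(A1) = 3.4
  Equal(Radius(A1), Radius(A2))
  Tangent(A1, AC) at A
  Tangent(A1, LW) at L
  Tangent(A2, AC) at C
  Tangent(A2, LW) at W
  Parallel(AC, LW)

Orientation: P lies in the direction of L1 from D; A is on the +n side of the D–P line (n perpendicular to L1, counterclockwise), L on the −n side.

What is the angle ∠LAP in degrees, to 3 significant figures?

85.4°

The slot axis is L1's direction at 30.9°, so u = (cos 30.9°, sin 30.9°) = (0.858, 0.514) and n = (−sin 30.9°, cos 30.9°) = (-0.514, 0.858). D is at the origin and P lies 42.1 along u from D, so P = 42.1·u = (36.1, 21.6). Tangency of A1 to both parallel lines with radius 3.4 puts A and L at D ± 3.4·n: A = (-1.75, 2.92), L = (1.75, -2.92). Then cos ∠LAP = AL·AP / (|AL||AP|), giving 85.4°.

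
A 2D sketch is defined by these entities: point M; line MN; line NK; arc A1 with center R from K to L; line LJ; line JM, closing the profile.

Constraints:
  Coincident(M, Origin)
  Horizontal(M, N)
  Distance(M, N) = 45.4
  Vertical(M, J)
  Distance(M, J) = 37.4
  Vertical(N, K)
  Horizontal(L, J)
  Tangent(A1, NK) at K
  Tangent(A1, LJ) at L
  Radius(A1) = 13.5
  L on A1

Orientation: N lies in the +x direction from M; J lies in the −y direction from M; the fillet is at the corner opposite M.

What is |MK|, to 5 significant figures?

51.307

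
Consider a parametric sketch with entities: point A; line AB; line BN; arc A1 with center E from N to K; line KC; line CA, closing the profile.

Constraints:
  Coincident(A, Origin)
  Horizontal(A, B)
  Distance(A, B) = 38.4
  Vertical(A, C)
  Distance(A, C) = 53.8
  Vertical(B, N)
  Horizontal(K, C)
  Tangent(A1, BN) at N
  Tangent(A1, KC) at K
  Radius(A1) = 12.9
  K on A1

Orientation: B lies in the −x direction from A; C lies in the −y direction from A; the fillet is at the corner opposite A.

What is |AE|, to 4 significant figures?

48.20

A is at the origin; A and B share the same y with |AB| = 38.4 and B on the −x side, so B = (-38.40, 0.000). A and C share the same x with |AC| = 53.8 and C on the −y side, so C = (0.000, -53.80). The virtual corner opposite A is at (-38.40, -53.80). Since A1 is tangent to BN there, EN ⟂ BN and the tangent condition forces EK to be normal to KC, with radius 12.9, so the center E sits 12.9 in from both sides at E = (-25.50, -40.90). Then |AE| = |E − A| = 48.20.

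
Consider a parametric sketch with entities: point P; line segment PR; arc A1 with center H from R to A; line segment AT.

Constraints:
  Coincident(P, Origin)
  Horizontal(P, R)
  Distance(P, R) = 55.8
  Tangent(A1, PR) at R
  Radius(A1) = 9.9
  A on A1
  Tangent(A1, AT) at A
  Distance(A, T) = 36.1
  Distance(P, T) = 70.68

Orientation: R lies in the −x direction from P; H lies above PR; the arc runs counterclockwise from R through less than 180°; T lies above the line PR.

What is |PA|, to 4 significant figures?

47.53

P is at the origin; P and R share the same y with |PR| = 55.8 and R on the −x side, so R = (-55.80, 0.000). Tangency of A1 to PR means the radius HR is perpendicular to PR, so H = R + (0, 9.9) = (-55.80, 9.900). Since HA ⟂ AT (tangency), |HT| = √(9.9² + 36.1²) = 37.43 regardless of where A sits on A1. So T lies on both circle(P, 70.68) and circle(H, 37.43); the above-PR intersection is T = (-52.61, 47.20). A is the foot of the tangent from T: A = (-46.06, 11.70).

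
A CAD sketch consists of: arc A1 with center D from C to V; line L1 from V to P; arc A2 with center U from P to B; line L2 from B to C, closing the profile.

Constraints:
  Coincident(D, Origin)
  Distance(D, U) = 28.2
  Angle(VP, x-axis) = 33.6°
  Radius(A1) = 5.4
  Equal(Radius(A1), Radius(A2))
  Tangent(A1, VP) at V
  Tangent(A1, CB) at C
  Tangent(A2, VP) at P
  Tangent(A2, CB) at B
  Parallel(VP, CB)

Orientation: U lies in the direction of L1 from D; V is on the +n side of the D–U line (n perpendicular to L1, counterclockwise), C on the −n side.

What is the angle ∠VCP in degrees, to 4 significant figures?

69.04°

Tangency of A1 to both parallel lines with radius 5.4 puts V and C at D ± 5.4·n: V = (-2.988, 4.498), C = (2.988, -4.498). Equal radii place P and B the same way about U: P = U + 5.4·n = (20.50, 20.10), B = U − 5.4·n = (26.48, 11.11). Then cos ∠VCP = CV·CP / (|CV||CP|), giving 69.04°.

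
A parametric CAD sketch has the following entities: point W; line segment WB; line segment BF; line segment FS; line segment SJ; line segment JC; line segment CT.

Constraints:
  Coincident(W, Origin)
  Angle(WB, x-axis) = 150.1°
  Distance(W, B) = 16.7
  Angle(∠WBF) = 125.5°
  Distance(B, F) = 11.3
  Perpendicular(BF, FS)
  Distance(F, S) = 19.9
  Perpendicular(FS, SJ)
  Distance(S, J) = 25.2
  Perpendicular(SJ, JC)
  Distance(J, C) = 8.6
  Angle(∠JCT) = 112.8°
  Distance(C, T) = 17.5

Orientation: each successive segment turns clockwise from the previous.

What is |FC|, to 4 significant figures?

27.62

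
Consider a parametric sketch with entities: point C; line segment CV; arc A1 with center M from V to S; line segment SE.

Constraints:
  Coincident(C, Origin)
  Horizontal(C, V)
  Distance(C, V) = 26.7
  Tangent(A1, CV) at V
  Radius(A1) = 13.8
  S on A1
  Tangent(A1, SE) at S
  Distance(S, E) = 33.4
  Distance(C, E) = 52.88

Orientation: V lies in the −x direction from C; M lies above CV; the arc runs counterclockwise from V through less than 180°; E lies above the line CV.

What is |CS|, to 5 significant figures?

21.005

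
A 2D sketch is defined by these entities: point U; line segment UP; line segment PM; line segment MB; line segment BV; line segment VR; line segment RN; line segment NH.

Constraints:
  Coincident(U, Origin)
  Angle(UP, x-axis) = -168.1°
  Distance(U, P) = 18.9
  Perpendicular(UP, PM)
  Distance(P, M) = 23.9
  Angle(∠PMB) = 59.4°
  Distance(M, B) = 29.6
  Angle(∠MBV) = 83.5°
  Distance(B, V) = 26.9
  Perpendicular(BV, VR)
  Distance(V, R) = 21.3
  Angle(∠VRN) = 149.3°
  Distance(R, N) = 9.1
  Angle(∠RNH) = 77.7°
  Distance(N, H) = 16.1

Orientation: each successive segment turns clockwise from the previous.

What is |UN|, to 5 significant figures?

31.295

U is at the origin; UP runs at -168.1° with length 18.9, so P = (-18.494, -3.8973). UP is perpendicular to PM, so PM runs at 101.90°; with |PM| = 23.9, M = (-23.422, 19.489). ∠PMB = 59.4° gives MB at -18.700° from the x-axis; with |MB| = 29.6, B = (4.6153, 9.9990). ∠MBV = 83.5° gives BV at -115.20° from the x-axis; with |BV| = 26.9, V = (-6.8381, -14.341). BV ⟂ VR, so VR runs at 154.80°; with |VR| = 21.3, R = (-26.111, -5.2718). ∠VRN = 149.3° gives RN at 124.10° from the x-axis; with |RN| = 9.1, N = (-31.213, 2.2636). Then |UN| = |N − U| = 31.295.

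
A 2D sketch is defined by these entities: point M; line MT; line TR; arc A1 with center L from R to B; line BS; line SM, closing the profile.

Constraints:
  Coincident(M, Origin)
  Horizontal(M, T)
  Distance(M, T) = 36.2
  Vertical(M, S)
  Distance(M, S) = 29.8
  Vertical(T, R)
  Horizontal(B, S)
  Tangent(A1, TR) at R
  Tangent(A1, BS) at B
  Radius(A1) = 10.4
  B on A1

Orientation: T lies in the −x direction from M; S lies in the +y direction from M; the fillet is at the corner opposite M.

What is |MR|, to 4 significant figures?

41.07

The virtual corner opposite M is at (-36.20, 29.80). Since A1 is tangent to TR there, LR ⟂ TR and since A1 is tangent to BS there, LB ⟂ BS, with radius 10.4, so the center L sits 10.4 in from both sides at L = (-25.80, 19.40). That places the tangent points at R = (-36.20, 19.40) on TR and B = (-25.80, 29.80) on BS. Then |MR| = |R − M| = 41.07.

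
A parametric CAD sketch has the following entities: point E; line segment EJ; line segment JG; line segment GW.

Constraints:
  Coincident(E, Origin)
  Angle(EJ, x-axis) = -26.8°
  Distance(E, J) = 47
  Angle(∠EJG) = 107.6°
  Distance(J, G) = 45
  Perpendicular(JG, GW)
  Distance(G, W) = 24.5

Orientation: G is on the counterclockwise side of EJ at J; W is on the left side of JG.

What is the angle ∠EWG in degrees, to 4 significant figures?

108.9°

E is at the origin; EJ runs at -26.8° with length 47.0, so J = 47.0·(cos -26.8°, sin -26.8°) = (41.95, -21.19). ∠EJG = 107.6°, so JG runs at -26.8° + (180° − 107.6°) = 45.60° from the x-axis; with |JG| = 45.0, G = J + 45.0·(cos 45.60°, sin 45.60°) = (73.44, 10.96). JG ⟂ GW; with |GW| = 24.5 on the left of JG, W = G + 24.5·(-0.7145, 0.6997) = (55.93, 28.10). Then cos ∠EWG = WE·WG / (|WE||WG|), giving 108.9°.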